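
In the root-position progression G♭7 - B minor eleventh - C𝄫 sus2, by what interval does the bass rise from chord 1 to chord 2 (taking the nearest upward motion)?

augmented third

The roots are G♭ and B.
G♭ up to B is 5 semitones, a half step wider than a major third, so the interval is augmented.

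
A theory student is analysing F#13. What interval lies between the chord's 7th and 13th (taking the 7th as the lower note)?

Spelling the chord: F# A# C# E G# D#.
7th = E; 13th = D#.
Counting 7 letters and 11 half steps from E gives a major seventh.

major seventh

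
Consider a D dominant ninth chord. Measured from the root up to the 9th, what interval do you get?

Spelling the chord: D-F♯-A-C-E.
The root is D and the 9th is E.
D up to E spans 9 letter names and 14 semitones — a major ninth.

M9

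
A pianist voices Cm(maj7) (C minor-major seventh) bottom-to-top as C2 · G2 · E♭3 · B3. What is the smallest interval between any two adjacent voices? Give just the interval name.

P5

Adjacent intervals: C2→G2 = perfect fifth; G2→E♭3 = minor sixth; E♭3→B3 = augmented fifth.
The smallest is C2 to G2, a perfect fifth (7 semitones).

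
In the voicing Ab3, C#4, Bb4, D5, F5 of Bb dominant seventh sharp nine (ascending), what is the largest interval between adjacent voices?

Adjacent intervals: Ab3→C#4 = augmented third; C#4→Bb4 = diminished seventh; Bb4→D5 = major third; D5→F5 = minor third.
The largest is C#4 to Bb4, a diminished seventh (9 semitones).

diminished seventh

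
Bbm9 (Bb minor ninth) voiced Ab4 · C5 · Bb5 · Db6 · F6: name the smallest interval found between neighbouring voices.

minor third

Adjacent intervals: Ab4→C5 = major third; C5→Bb5 = minor seventh; Bb5→Db6 = minor third; Db6→F6 = major third.
The smallest is Bb5 to Db6, a minor third (3 semitones).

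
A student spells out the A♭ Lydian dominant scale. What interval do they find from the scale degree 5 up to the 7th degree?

The scale runs A♭ B♭ C D E♭ F G♭.
Scale degree 5 = E♭; degree 7 = G♭.
3 letter names make it a third; at 3 semitones (a half step narrower than major) the quality is minor.

m3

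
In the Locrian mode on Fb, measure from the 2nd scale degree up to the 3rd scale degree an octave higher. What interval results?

Fb locrian: Fb Gbb Abb Bbb Cbb Dbb Ebb.
So we need the interval from Gbb up to Abb.
Gbb up to Abb spans 9 letter names and 14 semitones — a major ninth.

major ninth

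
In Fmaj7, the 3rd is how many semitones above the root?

4

FM7 is spelled F A C E.
F to A is a major third: 4 semitones.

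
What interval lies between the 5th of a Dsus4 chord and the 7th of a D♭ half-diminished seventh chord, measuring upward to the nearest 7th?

The 5th of Dsus4 is A; the 7th of D♭ half-diminished seventh is C♭.
3 letter names make it a third; at 2 semitones (a whole step narrower than major) the quality is diminished.

diminished third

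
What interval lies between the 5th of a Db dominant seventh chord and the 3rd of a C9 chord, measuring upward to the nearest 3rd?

augmented fifth

The 5th of Db dominant seventh is Ab; the 3rd of C9 is E.
5 letter names make it a fifth; at 8 semitones (a half step wider than perfect) the quality is augmented.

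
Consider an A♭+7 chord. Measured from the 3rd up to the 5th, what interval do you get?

The chord tones of A♭+7 are A♭–C–E–G♭.
That puts C below E.
C up to E spans 3 letter names and 4 semitones — a major third.

M3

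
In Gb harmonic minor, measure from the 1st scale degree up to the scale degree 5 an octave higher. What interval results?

Spelling Gb harmonic minor: Gb Ab Bbb Cb Db Ebb F.
1st scale degree = Gb; scale degree 5 (up an octave) = Db.
Gb up to Db spans 12 letter names and 19 semitones — a perfect twelfth.

P12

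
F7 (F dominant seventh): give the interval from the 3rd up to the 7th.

F7 (F dominant seventh): F–A–C–Eb.
So we need the interval from A up to Eb.
A up to Eb is 6 semitones, a half step narrower than a perfect fifth, so the interval is diminished.

diminished fifth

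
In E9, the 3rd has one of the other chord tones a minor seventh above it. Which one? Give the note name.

E9: E G# B D F#.
The 3rd is G#. A minor seventh above G# is F#.
F# is the chord's 9th.

F#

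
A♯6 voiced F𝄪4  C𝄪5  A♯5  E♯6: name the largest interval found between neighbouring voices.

Adjacent intervals: F𝄪4→C𝄪5 = perfect fifth; C𝄪5→A♯5 = minor sixth; A♯5→E♯6 = perfect fifth.
The largest is C𝄪5 to A♯5, a minor sixth (8 semitones).

m6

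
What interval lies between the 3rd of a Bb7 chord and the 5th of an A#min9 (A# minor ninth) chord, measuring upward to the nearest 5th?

augmented second

The 3rd of Bb7 is D; the 5th of A#min9 (A# minor ninth) is E#.
From D to E#: 3 semitones over a second = augmented.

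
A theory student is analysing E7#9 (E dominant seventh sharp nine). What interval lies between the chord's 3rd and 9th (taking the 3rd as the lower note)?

Spelling the chord: E, G♯, B, D, F𝄪.
So we need the interval from G♯ up to F𝄪.
From G♯ to F𝄪 is 11 semitones, exactly the major seventh.

major seventh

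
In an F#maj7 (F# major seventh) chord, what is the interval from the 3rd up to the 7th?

F#maj7 (F# major seventh) is spelled F#, A#, C#, E#.
The 3rd is A# and the 7th is E#.
Counting 5 letters and 7 half steps from A# gives a perfect fifth.

P5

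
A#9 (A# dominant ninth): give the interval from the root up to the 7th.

Spelling the chord: A# C## E# G# B#.
The root is A# and the 7th is G#.
From A# to G#: 10 semitones over a seventh = minor.

minor seventh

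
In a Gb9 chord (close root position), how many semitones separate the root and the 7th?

The chord tones of Gb dominant ninth are Gb–Bb–Db–Fb–Ab.
Gb to Fb is a minor seventh: 10 semitones.

10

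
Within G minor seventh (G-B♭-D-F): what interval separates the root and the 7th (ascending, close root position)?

minor 7th

That puts G below F.
From G to F: 10 semitones over a seventh = minor.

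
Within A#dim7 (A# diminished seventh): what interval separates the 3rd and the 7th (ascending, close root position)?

Spelling the chord: A#, C#, E, G.
That puts C# below G.
C# up to G is 6 semitones, a half step narrower than a perfect fifth, so the interval is diminished.

diminished fifth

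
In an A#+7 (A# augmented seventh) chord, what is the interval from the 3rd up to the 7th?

A#aug7 is spelled A# C## E## G#.
3rd = C##; 7th = G#.
C## up to G# is 6 semitones, a half step narrower than a perfect fifth, so the interval is diminished.

diminished fifth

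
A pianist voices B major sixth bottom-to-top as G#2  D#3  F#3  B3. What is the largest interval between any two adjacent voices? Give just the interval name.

Adjacent intervals: G#2→D#3 = perfect fifth; D#3→F#3 = minor third; F#3→B3 = perfect fourth.
The largest is G#2 to D#3, a perfect fifth (7 semitones).

perfect fifth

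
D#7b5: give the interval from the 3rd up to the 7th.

diminished 5th

Spelling the chord: D#, F##, A, C#.
The 3rd is F## and the 7th is C#.
F## up to C# is 6 semitones, a half step narrower than a perfect fifth, so the interval is diminished.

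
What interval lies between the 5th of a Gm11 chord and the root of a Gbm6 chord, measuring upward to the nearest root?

Gm11 has D as its 5th, and Gbm6 has Gb as its root.
From D to Gb: 4 semitones over a fourth = diminished.

diminished fourth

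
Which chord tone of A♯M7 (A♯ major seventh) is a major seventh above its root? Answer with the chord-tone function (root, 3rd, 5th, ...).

A♯ major seventh is spelled A♯–C𝄪–E♯–G𝄪.
The root is A♯. A major seventh above A♯ is G𝄪.
G𝄪 is the chord's 7th.

7th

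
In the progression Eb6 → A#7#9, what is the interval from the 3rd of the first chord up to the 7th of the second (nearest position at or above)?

The 3rd of Eb6 is G; the 7th of A#7#9 is G#.
G up to G# is 1 semitone, a half step wider than a perfect unison, so the interval is augmented.

augmented 1st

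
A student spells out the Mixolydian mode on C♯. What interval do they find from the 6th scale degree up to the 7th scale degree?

The scale runs C♯ D♯ E♯ F♯ G♯ A♯ B.
6th scale degree = A♯; 7th scale degree = B.
2 letter names make it a second; at 1 semitone (a half step narrower than major) the quality is minor.

minor second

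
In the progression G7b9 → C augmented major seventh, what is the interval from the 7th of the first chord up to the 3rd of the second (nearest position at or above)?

The 7th of G7b9 is F; the 3rd of C augmented major seventh is E.
Counting 7 letters and 11 half steps from F gives a major seventh.

major seventh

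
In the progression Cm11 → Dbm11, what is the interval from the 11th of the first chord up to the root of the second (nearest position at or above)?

minor sixth

Cm11 has F as its 11th, and Dbm11 has Db as its root.
6 letter names make it a sixth; at 8 semitones (a half step narrower than major) the quality is minor.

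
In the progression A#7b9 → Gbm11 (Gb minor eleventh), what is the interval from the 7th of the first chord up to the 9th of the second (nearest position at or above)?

d2

The 7th of A#7b9 is G#; the 9th of Gbm11 (Gb minor eleventh) is Ab.
From G# to Ab: 0 semitones over a second = diminished.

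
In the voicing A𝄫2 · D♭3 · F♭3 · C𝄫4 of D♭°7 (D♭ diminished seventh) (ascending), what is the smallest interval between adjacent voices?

Adjacent intervals: A𝄫2→D♭3 = augmented fourth; D♭3→F♭3 = minor third; F♭3→C𝄫4 = diminished fifth.
The smallest is D♭3 to F♭3, a minor third (3 semitones).

minor third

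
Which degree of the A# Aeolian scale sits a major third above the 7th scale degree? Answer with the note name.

B#

The scale is A# B# C# D# E# F# G#.
The 7th scale degree is G#; a major third above that is B# — scale degree 2.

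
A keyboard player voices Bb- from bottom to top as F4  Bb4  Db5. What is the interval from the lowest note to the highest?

The outer voices are F4 and Db5.
6 letter names make it a sixth; at 8 semitones (a half step narrower than major) the quality is minor.

m6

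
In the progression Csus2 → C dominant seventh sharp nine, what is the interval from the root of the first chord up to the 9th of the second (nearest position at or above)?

A2

The root of Csus2 is C; the 9th of C dominant seventh sharp nine is D#.
2 letter names make it a second; at 3 semitones (a half step wider than major) the quality is augmented.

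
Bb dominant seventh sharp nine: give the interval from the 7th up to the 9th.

augmented third

The chord tones of Bb dominant seventh sharp nine are Bb, D, F, Ab, C#.
7th = Ab; 9th = C#.
3 letter names make it a third; at 5 semitones (a half step wider than major) the quality is augmented.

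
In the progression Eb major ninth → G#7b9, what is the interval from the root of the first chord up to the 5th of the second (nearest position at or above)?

A7

The root of Eb major ninth is Eb; the 5th of G#7b9 is D#.
From Eb to D#: 12 semitones over a seventh = augmented.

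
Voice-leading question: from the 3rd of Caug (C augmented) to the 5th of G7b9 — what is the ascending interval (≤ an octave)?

The 3rd of Caug (C augmented) is E; the 5th of G7b9 is D.
7 letter names make it a seventh; at 10 semitones (a half step narrower than major) the quality is minor.

minor seventh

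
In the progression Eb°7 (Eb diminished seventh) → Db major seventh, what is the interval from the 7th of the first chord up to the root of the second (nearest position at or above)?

augmented unison

Eb°7 (Eb diminished seventh) has Dbb as its 7th, and Db major seventh has Db as its root.
From Dbb to Db: 1 semitone over a unison = augmented.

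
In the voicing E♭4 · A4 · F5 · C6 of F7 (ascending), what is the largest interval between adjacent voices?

minor sixth

Adjacent intervals: E♭4→A4 = augmented fourth; A4→F5 = minor sixth; F5→C6 = perfect fifth.
The largest is A4 to F5, a minor sixth (8 semitones).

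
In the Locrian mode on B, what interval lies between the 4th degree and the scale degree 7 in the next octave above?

The scale runs B C D E F G A.
The 4th degree is E and the 7th degree (up an octave) is A.
E up to A spans 11 letter names and 17 semitones — a perfect eleventh.

perfect eleventh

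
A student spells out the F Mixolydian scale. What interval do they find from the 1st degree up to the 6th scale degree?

M6

The scale runs F G A Bb C D Eb.
So we need the interval from F up to D.
From F to D is 9 semitones, exactly the major sixth.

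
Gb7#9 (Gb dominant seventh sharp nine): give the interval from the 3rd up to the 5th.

minor 3rd

Spelling the chord: Gb Bb Db Fb A.
So we need the interval from Bb up to Db.
3 letter names make it a third; at 3 semitones (a half step narrower than major) the quality is minor.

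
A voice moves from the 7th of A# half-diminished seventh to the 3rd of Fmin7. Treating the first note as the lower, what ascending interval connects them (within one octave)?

diminished 2nd

The 7th of A# half-diminished seventh is G#; the 3rd of Fmin7 is Ab.
From G# to Ab: 0 semitones over a second = diminished.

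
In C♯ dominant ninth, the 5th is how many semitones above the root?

The chord tones of C♯ dominant ninth are C♯–E♯–G♯–B–D♯.
C♯ to G♯ is a perfect fifth: 7 semitones.

7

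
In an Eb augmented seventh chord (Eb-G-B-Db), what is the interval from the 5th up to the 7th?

5th = B; 7th = Db.
3 letter names make it a third; at 2 semitones (a whole step narrower than major) the quality is diminished.

diminished 3rd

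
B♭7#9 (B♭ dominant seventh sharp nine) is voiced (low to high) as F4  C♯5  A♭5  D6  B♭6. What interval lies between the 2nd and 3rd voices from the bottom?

Those voices are C♯5 and A♭5.
From C♯ to A♭: 7 semitones over a sixth = diminished.

diminished 6th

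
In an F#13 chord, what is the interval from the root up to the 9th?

F#13 (F# dominant thirteenth): F#, A#, C#, E, G#, D#.
The root is F# and the 9th is G#.
Counting 9 letters and 14 half steps from F# gives a major ninth.

M9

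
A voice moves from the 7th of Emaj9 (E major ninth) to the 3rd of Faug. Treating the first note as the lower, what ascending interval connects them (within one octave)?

diminished fifth

Emaj9 (E major ninth) has D♯ as its 7th, and Faug has A as its 3rd.
5 letter names make it a fifth; at 6 semitones (a half step narrower than perfect) the quality is diminished.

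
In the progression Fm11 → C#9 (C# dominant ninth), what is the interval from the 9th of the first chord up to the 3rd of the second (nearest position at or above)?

The 9th of Fm11 is G; the 3rd of C#9 (C# dominant ninth) is E#.
From G to E#: 10 semitones over a sixth = augmented.

A6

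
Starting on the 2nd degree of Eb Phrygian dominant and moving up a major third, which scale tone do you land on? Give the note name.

Ab

The scale is Eb Fb G Ab Bb Cb Db.
The 2nd degree is Fb; a major third above that is Ab — scale degree 4.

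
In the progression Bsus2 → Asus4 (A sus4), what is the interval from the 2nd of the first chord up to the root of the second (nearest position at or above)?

minor sixth

The 2nd of Bsus2 is C#; the root of Asus4 (A sus4) is A.
From C# to A: 8 semitones over a sixth = minor.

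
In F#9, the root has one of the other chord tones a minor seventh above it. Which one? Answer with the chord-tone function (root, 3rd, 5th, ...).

7th

The chord tones of F#9 (F# dominant ninth) are F#, A#, C#, E, G#.
The root is F#. A minor seventh above F# is E.
E is the chord's 7th.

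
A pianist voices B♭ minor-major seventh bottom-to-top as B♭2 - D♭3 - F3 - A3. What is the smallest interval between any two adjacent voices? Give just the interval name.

Adjacent intervals: B♭2→D♭3 = minor third; D♭3→F3 = major third; F3→A3 = major third.
The smallest is B♭2 to D♭3, a minor third (3 semitones).

minor third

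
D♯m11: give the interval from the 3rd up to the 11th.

major ninth

D♯m11: D♯ F♯ A♯ C♯ E♯ G♯.
3rd = F♯; 11th = G♯.
Counting 9 letters and 14 half steps from F♯ gives a major ninth.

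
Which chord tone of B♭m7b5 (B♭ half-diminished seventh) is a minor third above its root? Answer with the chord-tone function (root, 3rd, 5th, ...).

B♭ø7 is spelled B♭ D♭ F♭ A♭.
The root is B♭. A minor third above B♭ is D♭.
D♭ is the chord's 3rd.

3rd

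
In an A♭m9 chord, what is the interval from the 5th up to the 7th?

minor 3rd

A♭min9: A♭–C♭–E♭–G♭–B♭.
The 5th is E♭ and the 7th is G♭.
3 letter names make it a third; at 3 semitones (a half step narrower than major) the quality is minor.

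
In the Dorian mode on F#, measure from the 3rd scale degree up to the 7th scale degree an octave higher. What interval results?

F# dorian: F# G# A B C# D# E.
3rd scale degree = A; degree 7 (up an octave) = E.
Counting 12 letters and 19 half steps from A gives a perfect twelfth.

perfect 12th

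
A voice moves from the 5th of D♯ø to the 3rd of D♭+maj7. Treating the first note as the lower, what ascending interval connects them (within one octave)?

minor sixth

The 5th of D♯ø is A; the 3rd of D♭+maj7 is F.
From A to F: 8 semitones over a sixth = minor.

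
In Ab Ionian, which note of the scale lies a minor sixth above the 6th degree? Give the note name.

The scale is Ab Bb C Db Eb F G.
The 6th degree is F; a minor sixth above that is Db — scale degree 4.

Db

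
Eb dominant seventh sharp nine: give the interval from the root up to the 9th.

Eb7#9 (Eb dominant seventh sharp nine): Eb-G-Bb-Db-F#.
The root is Eb and the 9th is F#.
From Eb to F#: 15 semitones over a ninth = augmented.

augmented 9th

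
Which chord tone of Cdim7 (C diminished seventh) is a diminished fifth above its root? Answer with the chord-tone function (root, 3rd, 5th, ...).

Cdim7: C Eb Gb Bbb.
The root is C. A diminished fifth above C is Gb.
Gb is the chord's 5th.

5th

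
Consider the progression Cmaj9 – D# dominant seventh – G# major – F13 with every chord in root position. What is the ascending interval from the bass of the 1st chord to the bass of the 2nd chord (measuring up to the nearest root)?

The roots are C and D#.
2 letter names make it a second; at 3 semitones (a half step wider than major) the quality is augmented.

A2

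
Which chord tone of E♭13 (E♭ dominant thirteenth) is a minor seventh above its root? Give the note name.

Db

Spelling the chord: E♭–G–B♭–D♭–F–C.
The root is E♭. A minor seventh above E♭ is D♭.
D♭ is the chord's 7th.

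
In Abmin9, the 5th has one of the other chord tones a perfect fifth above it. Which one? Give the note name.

The chord tones of Ab minor ninth are Ab Cb Eb Gb Bb.
The 5th is Eb. A perfect fifth above Eb is Bb.
Bb is the chord's 9th.

Bb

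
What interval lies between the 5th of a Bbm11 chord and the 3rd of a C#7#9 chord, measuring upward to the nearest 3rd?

augmented seventh

Bbm11 has F as its 5th, and C#7#9 has E# as its 3rd.
F up to E# is 12 semitones, a half step wider than a major seventh, so the interval is augmented.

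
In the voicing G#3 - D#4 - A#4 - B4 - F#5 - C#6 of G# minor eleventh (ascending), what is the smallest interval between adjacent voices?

Adjacent intervals: G#3→D#4 = perfect fifth; D#4→A#4 = perfect fifth; A#4→B4 = minor second; B4→F#5 = perfect fifth; F#5→C#6 = perfect fifth.
The smallest is A#4 to B4, a minor second (1 semitone).

minor second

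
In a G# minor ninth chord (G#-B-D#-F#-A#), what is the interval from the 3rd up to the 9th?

So we need the interval from B up to A#.
B up to A# spans 7 letter names and 11 semitones — a major seventh.

major seventh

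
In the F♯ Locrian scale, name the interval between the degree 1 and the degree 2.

The scale runs F♯ G A B C D E.
That puts F♯ below G.
2 letter names make it a second; at 1 semitone (a half step narrower than major) the quality is minor.

minor second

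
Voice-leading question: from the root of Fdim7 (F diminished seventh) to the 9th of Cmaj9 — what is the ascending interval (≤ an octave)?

Fdim7 (F diminished seventh) has F as its root, and Cmaj9 has D as its 9th.
Counting 6 letters and 9 half steps from F gives a major sixth.

major 6th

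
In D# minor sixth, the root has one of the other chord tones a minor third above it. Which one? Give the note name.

F#

Spelling the chord: D#-F#-A#-B#.
The root is D#. A minor third above D# is F#.
F# is the chord's 3rd.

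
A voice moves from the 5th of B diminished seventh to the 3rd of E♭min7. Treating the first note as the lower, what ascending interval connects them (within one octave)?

The 5th of B diminished seventh is F; the 3rd of E♭min7 is G♭.
F up to G♭ is 1 semitone, a half step narrower than a major second, so the interval is minor.

m2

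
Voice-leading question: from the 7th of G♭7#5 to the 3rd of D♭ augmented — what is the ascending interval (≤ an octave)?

G♭7#5 has F♭ as its 7th, and D♭ augmented has F as its 3rd.
From F♭ to F: 1 semitone over a unison = augmented.

A1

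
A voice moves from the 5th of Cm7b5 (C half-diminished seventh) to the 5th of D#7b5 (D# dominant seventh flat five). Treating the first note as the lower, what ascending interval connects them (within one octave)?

The 5th of Cm7b5 (C half-diminished seventh) is Gb; the 5th of D#7b5 (D# dominant seventh flat five) is A.
Gb up to A is 3 semitones, a half step wider than a major second, so the interval is augmented.

augmented 2nd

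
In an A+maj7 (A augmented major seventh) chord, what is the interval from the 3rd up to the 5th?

The chord tones of Amaj7#5 are A, C#, E#, G#.
So we need the interval from C# up to E#.
From C# to E# is 4 semitones, exactly the major third.

major 3rd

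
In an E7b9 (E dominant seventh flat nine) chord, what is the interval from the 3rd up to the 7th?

Spelling the chord: E G# B D F.
That puts G# below D.
5 letter names make it a fifth; at 6 semitones (a half step narrower than perfect) the quality is diminished.
This 3–7 tritone is the characteristic tension at the heart of the dominant sound.

d5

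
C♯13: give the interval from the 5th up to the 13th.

major ninth

C♯13 (C♯ dominant thirteenth): C♯ E♯ G♯ B D♯ A♯.
So we need the interval from G♯ up to A♯.
From G♯ to A♯ is 14 semitones, exactly the major ninth.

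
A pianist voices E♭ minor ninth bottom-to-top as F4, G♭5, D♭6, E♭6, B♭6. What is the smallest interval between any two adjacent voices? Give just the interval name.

major second

Adjacent intervals: F4→G♭5 = minor ninth; G♭5→D♭6 = perfect fifth; D♭6→E♭6 = major second; E♭6→B♭6 = perfect fifth.
The smallest is D♭6 to E♭6, a major second (2 semitones).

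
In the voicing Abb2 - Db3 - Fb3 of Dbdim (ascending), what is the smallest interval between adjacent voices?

minor 3rd

Adjacent intervals: Abb2→Db3 = augmented fourth; Db3→Fb3 = minor third.
The smallest is Db3 to Fb3, a minor third (3 semitones).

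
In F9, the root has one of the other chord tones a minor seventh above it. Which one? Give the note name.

The chord tones of F dominant ninth are F A C Eb G.
The root is F. A minor seventh above F is Eb.
Eb is the chord's 7th.

Eb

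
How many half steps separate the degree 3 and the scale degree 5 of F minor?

4

The scale is F G Ab Bb C Db Eb.
Ab up to C is a major third — 4 semitones.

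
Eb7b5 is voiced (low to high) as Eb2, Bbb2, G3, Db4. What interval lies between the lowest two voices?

Those voices are Eb2 and Bbb2.
Eb up to Bbb is 6 semitones, a half step narrower than a perfect fifth, so the interval is diminished.

diminished fifth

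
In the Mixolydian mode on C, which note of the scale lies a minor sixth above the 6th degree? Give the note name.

F

The scale is C D E F G A B♭.
The 6th degree is A; a minor sixth above that is F — scale degree 4.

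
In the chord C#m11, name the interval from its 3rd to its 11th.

The chord tones of C#m11 are C#, E, G#, B, D#, F#.
The 3rd is E and the 11th is F#.
From E to F# is 14 semitones, exactly the major ninth.

major 9th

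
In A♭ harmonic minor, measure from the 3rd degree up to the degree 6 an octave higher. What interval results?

perfect eleventh

The scale runs A♭ B♭ C♭ D♭ E♭ F♭ G.
The 3rd degree is C♭ and the 6th degree (up an octave) is F♭.
From C♭ to F♭ is 17 semitones, exactly the perfect eleventh.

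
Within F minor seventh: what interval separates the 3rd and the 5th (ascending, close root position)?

major third

F minor seventh: F Ab C Eb.
So we need the interval from Ab up to C.
From Ab to C is 4 semitones, exactly the major third.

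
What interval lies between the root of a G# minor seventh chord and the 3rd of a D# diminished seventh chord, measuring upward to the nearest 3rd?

G# minor seventh has G# as its root, and D# diminished seventh has F# as its 3rd.
G# up to F# is 10 semitones, a half step narrower than a major seventh, so the interval is minor.

m7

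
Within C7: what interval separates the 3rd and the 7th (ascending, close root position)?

C7: C E G Bb.
3rd = E; 7th = Bb.
E up to Bb is 6 semitones, a half step narrower than a perfect fifth, so the interval is diminished.

diminished fifth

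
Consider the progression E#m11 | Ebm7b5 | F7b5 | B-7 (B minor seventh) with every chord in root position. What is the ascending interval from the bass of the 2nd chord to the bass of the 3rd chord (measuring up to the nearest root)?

The roots are Eb and F.
Counting 2 letters and 2 half steps from Eb gives a major second.

major second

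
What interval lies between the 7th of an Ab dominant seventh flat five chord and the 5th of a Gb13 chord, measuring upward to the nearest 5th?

perfect fifth

The 7th of Ab dominant seventh flat five is Gb; the 5th of Gb13 is Db.
Counting 5 letters and 7 half steps from Gb gives a perfect fifth.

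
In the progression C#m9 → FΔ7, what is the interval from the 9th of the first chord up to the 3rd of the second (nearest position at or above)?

The 9th of C#m9 is D#; the 3rd of FΔ7 is A.
5 letter names make it a fifth; at 6 semitones (a half step narrower than perfect) the quality is diminished.

diminished fifth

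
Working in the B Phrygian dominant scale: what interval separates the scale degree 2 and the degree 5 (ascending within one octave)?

B phrygian dominant: B C D♯ E F♯ G A.
The scale degree 2 is C and the 5th scale degree is F♯.
From C to F♯: 6 semitones over a fourth = augmented.

augmented fourth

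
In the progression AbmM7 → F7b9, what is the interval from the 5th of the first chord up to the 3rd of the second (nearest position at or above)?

AbmM7 has Eb as its 5th, and F7b9 has A as its 3rd.
Eb up to A is 6 semitones, a half step wider than a perfect fourth, so the interval is augmented.

augmented 4th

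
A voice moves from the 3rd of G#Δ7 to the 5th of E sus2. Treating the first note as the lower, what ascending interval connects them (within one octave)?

diminished octave

G#Δ7 has B# as its 3rd, and E sus2 has B as its 5th.
From B# to B: 11 semitones over an octave = diminished.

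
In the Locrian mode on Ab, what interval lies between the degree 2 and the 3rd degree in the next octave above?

Ab locrian: Ab Bbb Cb Db Ebb Fb Gb.
So we need the interval from Bbb up to Cb.
Counting 9 letters and 14 half steps from Bbb gives a major ninth.

major 9th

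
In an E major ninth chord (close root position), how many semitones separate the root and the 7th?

11

Spelling the chord: E, G#, B, D#, F#.
E to D# is a major seventh: 11 semitones.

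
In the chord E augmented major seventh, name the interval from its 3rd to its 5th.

major 3rd

Emaj7#5 (E augmented major seventh) is spelled E-G#-B#-D#.
So we need the interval from G# up to B#.
From G# to B# is 4 semitones, exactly the major third.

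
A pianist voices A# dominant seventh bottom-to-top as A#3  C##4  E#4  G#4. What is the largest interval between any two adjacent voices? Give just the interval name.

major third

Adjacent intervals: A#3→C##4 = major third; C##4→E#4 = minor third; E#4→G#4 = minor third.
The largest is A#3 to C##4, a major third (4 semitones).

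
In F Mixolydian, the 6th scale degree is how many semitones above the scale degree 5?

2

The scale is F G A Bb C D Eb.
C up to D is a major second — 2 semitones.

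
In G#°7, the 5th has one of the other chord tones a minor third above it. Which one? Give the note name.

The chord tones of G#°7 (G# diminished seventh) are G#–B–D–F.
The 5th is D. A minor third above D is F.
F is the chord's 7th.

F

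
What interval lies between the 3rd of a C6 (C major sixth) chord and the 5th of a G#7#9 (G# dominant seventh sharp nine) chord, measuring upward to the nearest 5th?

The 3rd of C6 (C major sixth) is E; the 5th of G#7#9 (G# dominant seventh sharp nine) is D#.
From E to D# is 11 semitones, exactly the major seventh.

major seventh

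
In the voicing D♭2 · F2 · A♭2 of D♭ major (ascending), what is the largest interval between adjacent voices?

Adjacent intervals: D♭2→F2 = major third; F2→A♭2 = minor third.
The largest is D♭2 to F2, a major third (4 semitones).

major 3rd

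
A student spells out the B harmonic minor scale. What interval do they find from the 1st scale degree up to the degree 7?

The scale runs B C# D E F# G A#.
The 1st scale degree is B and the degree 7 is A#.
B up to A# spans 7 letter names and 11 semitones — a major seventh.

major seventh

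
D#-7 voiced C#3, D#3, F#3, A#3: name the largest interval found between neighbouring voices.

Adjacent intervals: C#3→D#3 = major second; D#3→F#3 = minor third; F#3→A#3 = major third.
The largest is F#3 to A#3, a major third (4 semitones).

major third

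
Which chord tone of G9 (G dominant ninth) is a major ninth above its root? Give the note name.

A

The chord tones of G9 are G, B, D, F, A.
The root is G. A major ninth above G is A.
A is the chord's 9th.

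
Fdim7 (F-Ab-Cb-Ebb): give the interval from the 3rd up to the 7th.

So we need the interval from Ab up to Ebb.
Ab up to Ebb is 6 semitones, a half step narrower than a perfect fifth, so the interval is diminished.

diminished fifth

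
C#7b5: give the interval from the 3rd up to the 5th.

The chord tones of C#7b5 are C#-E#-G-B.
That puts E# below G.
From E# to G: 2 semitones over a third = diminished.

d3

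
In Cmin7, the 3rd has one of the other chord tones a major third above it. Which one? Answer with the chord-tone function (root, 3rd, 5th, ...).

The chord tones of C-7 (C minor seventh) are C E♭ G B♭.
The 3rd is E♭. A major third above E♭ is G.
G is the chord's 5th.

5th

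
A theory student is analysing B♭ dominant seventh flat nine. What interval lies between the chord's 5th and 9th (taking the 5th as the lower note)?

B♭7b9 is spelled B♭ D F A♭ C♭.
So we need the interval from F up to C♭.
F up to C♭ is 6 semitones, a half step narrower than a perfect fifth, so the interval is diminished.

diminished fifth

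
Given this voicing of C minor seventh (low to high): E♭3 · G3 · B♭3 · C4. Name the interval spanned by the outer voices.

major 6th

The outer voices are E♭3 and C4.
From E♭ to C is 9 semitones, exactly the major sixth.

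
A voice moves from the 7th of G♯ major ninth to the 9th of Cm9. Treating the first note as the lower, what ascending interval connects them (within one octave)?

d6

The 7th of G♯ major ninth is F𝄪; the 9th of Cm9 is D.
6 letter names make it a sixth; at 7 semitones (a whole step narrower than major) the quality is diminished.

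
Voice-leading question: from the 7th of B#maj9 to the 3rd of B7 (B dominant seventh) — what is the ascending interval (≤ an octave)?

B#maj9 has A## as its 7th, and B7 (B dominant seventh) has D# as its 3rd.
From A## to D#: 4 semitones over a fourth = diminished.

diminished 4th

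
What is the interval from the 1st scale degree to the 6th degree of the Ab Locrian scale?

Ab locrian: Ab Bbb Cb Db Ebb Fb Gb.
That puts Ab below Fb.
From Ab to Fb: 8 semitones over a sixth = minor.

m6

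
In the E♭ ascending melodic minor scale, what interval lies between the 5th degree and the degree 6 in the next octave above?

major 9th

Spelling the E♭ ascending melodic minor scale: E♭ F G♭ A♭ B♭ C D.
5th degree = B♭; scale degree 6 (up an octave) = C.
Counting 9 letters and 14 half steps from B♭ gives a major ninth.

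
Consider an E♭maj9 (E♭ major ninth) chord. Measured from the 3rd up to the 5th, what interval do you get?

E♭maj9 is spelled E♭, G, B♭, D, F.
The 3rd is G and the 5th is B♭.
From G to B♭: 3 semitones over a third = minor.

minor third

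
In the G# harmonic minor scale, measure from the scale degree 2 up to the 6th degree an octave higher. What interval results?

diminished twelfth

Spelling the G# harmonic minor scale: G# A# B C# D# E F##.
That puts A# below E.
A# up to E is 18 semitones, a half step narrower than a perfect twelfth, so the interval is diminished.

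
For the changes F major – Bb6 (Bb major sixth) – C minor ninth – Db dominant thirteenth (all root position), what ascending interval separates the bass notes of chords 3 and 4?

minor second

The roots are C and Db.
From C to Db: 1 semitone over a second = minor.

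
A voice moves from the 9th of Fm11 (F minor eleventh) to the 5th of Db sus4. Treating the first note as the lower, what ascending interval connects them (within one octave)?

m2

Fm11 (F minor eleventh) has G as its 9th, and Db sus4 has Ab as its 5th.
From G to Ab: 1 semitone over a second = minor.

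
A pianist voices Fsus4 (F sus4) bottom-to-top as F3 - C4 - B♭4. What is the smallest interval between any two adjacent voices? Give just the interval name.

perfect 5th

Adjacent intervals: F3→C4 = perfect fifth; C4→B♭4 = minor seventh.
The smallest is F3 to C4, a perfect fifth (7 semitones).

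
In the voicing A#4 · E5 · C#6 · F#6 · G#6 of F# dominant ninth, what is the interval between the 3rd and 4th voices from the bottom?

Those voices are C#6 and F#6.
From C# to F# is 5 semitones, exactly the perfect fourth.

P4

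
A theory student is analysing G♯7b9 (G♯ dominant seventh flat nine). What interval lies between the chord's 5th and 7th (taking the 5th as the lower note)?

The chord tones of G♯7b9 are G♯-B♯-D♯-F♯-A.
So we need the interval from D♯ up to F♯.
From D♯ to F♯: 3 semitones over a third = minor.

minor 3rd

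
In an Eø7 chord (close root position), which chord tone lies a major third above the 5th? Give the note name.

Em7b5 (E half-diminished seventh): E, G, B♭, D.
The 5th is B♭. A major third above B♭ is D.
D is the chord's 7th.

D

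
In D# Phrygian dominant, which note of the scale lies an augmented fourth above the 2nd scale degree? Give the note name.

A#

The scale is D# E F## G# A# B C#.
The 2nd scale degree is E; an augmented fourth above that is A# — scale degree 5.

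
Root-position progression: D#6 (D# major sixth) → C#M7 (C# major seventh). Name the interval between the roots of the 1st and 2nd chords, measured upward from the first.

The roots are D# and C#.
7 letter names make it a seventh; at 10 semitones (a half step narrower than major) the quality is minor.

minor seventh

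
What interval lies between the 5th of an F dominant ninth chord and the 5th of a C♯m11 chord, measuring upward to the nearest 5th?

The 5th of F dominant ninth is C; the 5th of C♯m11 is G♯.
From C to G♯: 8 semitones over a fifth = augmented.

augmented fifth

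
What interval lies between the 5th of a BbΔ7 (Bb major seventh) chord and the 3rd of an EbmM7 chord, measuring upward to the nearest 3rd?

BbΔ7 (Bb major seventh) has F as its 5th, and EbmM7 has Gb as its 3rd.
F up to Gb is 1 semitone, a half step narrower than a major second, so the interval is minor.

minor 2nd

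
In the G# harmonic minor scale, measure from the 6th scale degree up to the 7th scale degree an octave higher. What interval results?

augmented ninth

The scale runs G# A# B C# D# E F##.
6th scale degree = E; degree 7 (up an octave) = F##.
From E to F##: 15 semitones over a ninth = augmented.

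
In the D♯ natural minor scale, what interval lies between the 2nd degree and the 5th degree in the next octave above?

perfect 11th

Spelling the D♯ natural minor scale: D♯ E♯ F♯ G♯ A♯ B C♯.
That puts E♯ below A♯.
E♯ up to A♯ spans 11 letter names and 17 semitones — a perfect eleventh.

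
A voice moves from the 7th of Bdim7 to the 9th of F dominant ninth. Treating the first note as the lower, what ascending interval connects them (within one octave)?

Bdim7 has A♭ as its 7th, and F dominant ninth has G as its 9th.
A♭ up to G spans 7 letter names and 11 semitones — a major seventh.

major seventh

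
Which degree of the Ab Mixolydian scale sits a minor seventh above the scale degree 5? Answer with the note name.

The scale is Ab Bb C Db Eb F Gb.
The scale degree 5 is Eb; a minor seventh above that is Db — scale degree 4.

Db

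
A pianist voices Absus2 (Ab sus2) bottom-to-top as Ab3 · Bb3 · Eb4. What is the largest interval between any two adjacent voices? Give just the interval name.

perfect 4th

Adjacent intervals: Ab3→Bb3 = major second; Bb3→Eb4 = perfect fourth.
The largest is Bb3 to Eb4, a perfect fourth (5 semitones).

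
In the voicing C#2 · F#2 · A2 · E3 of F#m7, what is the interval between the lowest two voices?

perfect fourth

Those voices are C#2 and F#2.
C# up to F# spans 4 letter names and 5 semitones — a perfect fourth.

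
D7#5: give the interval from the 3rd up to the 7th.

d5

The chord tones of D7#5 are D, F#, A#, C.
The 3rd is F# and the 7th is C.
5 letter names make it a fifth; at 6 semitones (a half step narrower than perfect) the quality is diminished.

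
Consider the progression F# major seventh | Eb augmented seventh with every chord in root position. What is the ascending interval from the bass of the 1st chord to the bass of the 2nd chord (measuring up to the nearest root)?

The roots are F# and Eb.
7 letter names make it a seventh; at 9 semitones (a whole step narrower than major) the quality is diminished.

diminished seventh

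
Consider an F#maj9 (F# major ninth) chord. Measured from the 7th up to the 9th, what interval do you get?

minor third

F#maj9 (F# major ninth) is spelled F#, A#, C#, E#, G#.
The 7th is E# and the 9th is G#.
From E# to G#: 3 semitones over a third = minor.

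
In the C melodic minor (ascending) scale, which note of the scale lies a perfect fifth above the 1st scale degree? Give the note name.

G

The scale is C D Eb F G A B.
The 1st scale degree is C; a perfect fifth above that is G — scale degree 5.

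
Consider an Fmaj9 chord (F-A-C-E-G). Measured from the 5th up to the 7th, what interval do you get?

That puts C below E.
From C to E is 4 semitones, exactly the major third.

major third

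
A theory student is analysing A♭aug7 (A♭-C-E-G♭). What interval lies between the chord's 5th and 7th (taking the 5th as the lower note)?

That puts E below G♭.
E up to G♭ is 2 semitones, a whole step narrower than a major third, so the interval is diminished.

diminished third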